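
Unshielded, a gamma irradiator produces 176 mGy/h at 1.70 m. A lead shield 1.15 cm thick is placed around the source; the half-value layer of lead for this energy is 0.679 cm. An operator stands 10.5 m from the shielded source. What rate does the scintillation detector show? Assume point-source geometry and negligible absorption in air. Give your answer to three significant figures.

1.43 mGy/h

Distance alone: (1.70/10.5)² = 0.02621, so 176 × 0.02621 = 4.613 mGy/h.
Shield: 1.15/0.679 = 1.694 half-value layers → attenuation 2^(−1.694) = 0.3091.
Combined: 4.613 × 0.3091 = 1.426 mGy/h.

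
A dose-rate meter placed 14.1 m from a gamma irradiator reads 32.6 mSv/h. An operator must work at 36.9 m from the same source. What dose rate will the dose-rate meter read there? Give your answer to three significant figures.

By the inverse-square law, scaling from 14.1 m to 36.9 m:
32.6 × (14.1/36.9)² = 32.6 × 0.1460 = 4.760 mSv/h.

4.76 mSv/h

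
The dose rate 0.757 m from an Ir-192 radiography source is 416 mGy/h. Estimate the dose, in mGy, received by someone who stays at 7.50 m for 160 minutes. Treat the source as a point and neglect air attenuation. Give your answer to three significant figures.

11.3 mGy

Since intensity falls as 1/r², rate at 7.50 m:
(0.757/7.50)² = 0.01019, so 416 × 0.01019 = 4.239 mGy/h.
Dose = rate × time = 4.239 mGy/h × 2.667 h = 11.31 mGy.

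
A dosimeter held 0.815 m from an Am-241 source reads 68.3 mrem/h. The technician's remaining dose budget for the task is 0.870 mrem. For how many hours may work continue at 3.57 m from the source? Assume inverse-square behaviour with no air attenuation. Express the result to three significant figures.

0.244 h

Since intensity falls as 1/r², rate at 3.57 m:
68.3 × (0.815/3.57)² = 68.3 × 0.05212 = 3.560 mrem/h.
Stay time = 0.870 mrem ÷ 3.560 mrem/h = 0.2444 h.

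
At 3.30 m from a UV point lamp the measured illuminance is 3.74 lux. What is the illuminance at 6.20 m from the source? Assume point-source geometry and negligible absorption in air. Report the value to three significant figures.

Intensity scales as (d₁/d₂)², so scaling from 3.30 m to 6.20 m:
3.74 × (3.30/6.20)² = 3.74 × 0.2833 = 1.060 lux.

1.06 lux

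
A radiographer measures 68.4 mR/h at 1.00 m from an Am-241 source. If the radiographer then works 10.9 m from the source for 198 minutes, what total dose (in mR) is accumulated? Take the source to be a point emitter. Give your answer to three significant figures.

1.90 mR

Since intensity falls as 1/r², rate at 10.9 m:
(1.00/10.9)² = 0.008417, so 68.4 × 0.008417 = 0.5757 mR/h.
Dose = rate × time = 0.5757 mR/h × 3.300 h = 1.900 mR.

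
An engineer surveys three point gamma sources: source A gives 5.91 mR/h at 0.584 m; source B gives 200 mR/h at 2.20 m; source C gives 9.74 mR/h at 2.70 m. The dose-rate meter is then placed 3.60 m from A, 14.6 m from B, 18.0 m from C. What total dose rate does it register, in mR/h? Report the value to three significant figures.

4.92 mR/h

By superposition, sum each source's inverse-square contribution:
A: 5.91 × (0.584/3.60)² = 0.1555 mR/h
B: 200 × (2.20/14.6)² = 4.541 mR/h
C: 9.74 × (2.70/18.0)² = 0.2192 mR/h
Total = 0.1555 + 4.541 + 0.2192 = 4.916 mR/h.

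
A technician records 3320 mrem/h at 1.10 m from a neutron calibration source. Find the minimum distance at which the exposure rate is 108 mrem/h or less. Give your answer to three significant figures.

6.10 m

Since intensity falls as 1/r², d₂ = d₁·√(I₁/I₂).
I₁/I₂ = 3320/108 = 30.74, so d₂ = 1.10 × √30.74 = 6.099 m.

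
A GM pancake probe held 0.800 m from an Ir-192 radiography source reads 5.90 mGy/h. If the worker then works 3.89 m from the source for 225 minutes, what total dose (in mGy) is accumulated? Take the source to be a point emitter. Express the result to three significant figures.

0.936 mGy

Using I₁d₁² = I₂d₂², rate at 3.89 m:
5.90 × (0.800/3.89)² = 5.90 × 0.04229 = 0.2495 mGy/h.
Dose = rate × time = 0.2495 mGy/h × 3.750 h = 0.9356 mGy.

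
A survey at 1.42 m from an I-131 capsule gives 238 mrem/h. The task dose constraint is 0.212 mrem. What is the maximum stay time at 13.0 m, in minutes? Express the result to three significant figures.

4.48 min

By the inverse-square law, rate at 13.0 m:
(1.42/13.0)² = 0.01193, so 238 × 0.01193 = 2.839 mrem/h.
Stay time = 0.212 mrem ÷ 2.839 mrem/h = 0.07467 h = 4.480 min.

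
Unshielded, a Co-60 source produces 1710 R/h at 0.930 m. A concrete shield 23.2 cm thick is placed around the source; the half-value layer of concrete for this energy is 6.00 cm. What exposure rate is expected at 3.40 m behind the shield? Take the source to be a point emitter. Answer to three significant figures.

8.77 R/h

Distance alone: (0.930/3.40)² = 0.07482, so 1710 × 0.07482 = 127.9 R/h.
Shield: 23.2/6.00 = 3.867 half-value layers → attenuation 2^(−3.867) = 0.06854.
Combined: 127.9 × 0.06854 = 8.766 R/h.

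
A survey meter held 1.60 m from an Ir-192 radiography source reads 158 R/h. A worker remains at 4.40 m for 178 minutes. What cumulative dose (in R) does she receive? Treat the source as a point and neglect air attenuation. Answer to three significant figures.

By the inverse-square law, rate at 4.40 m:
(1.60/4.40)² = 0.1322, so 158 × 0.1322 = 20.89 R/h.
Dose = rate × time = 20.89 R/h × 2.967 h = 61.98 R.

62.0 R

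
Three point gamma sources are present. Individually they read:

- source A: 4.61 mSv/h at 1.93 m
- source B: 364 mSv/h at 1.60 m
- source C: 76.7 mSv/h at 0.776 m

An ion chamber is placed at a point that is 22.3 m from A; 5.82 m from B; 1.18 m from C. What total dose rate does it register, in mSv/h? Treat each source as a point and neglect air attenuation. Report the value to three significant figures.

60.7 mSv/h

By superposition, sum each source's inverse-square contribution:
A: 4.61 × (1.93/22.3)² = 0.03453 mSv/h
B: 364 × (1.60/5.82)² = 27.51 mSv/h
C: 76.7 × (0.776/1.18)² = 33.17 mSv/h
Total = 0.03453 + 27.51 + 33.17 = 60.71 mSv/h.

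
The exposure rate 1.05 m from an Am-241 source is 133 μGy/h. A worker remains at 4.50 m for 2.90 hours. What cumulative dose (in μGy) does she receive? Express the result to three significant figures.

Applying the 1/r² law, rate at 4.50 m:
(1.05/4.50)² = 0.05444, so 133 × 0.05444 = 7.241 μGy/h.
Dose = rate × time = 7.241 μGy/h × 2.900 h = 21.00 μGy.

21.0 μGy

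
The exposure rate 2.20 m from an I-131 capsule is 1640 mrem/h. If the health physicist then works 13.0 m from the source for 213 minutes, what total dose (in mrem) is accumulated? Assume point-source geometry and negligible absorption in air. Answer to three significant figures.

Since intensity falls as 1/r², rate at 13.0 m:
1640 × (2.20/13.0)² = 1640 × 0.02864 = 46.97 mrem/h.
Dose = rate × time = 46.97 mrem/h × 3.550 h = 166.7 mrem.

167 mrem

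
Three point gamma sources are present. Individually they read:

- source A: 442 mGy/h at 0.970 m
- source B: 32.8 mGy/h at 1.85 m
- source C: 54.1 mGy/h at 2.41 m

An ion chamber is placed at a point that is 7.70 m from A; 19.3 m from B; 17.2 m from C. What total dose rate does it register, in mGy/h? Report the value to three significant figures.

Each source contributes Iᵢ·(dᵢ/rᵢ)²; contributions add.
A: 442 × (0.970/7.70)² = 7.014 mGy/h
B: 32.8 × (1.85/19.3)² = 0.3014 mGy/h
C: 54.1 × (2.41/17.2)² = 1.062 mGy/h
Total = 7.014 + 0.3014 + 1.062 = 8.377 mGy/h.

8.38 mGy/h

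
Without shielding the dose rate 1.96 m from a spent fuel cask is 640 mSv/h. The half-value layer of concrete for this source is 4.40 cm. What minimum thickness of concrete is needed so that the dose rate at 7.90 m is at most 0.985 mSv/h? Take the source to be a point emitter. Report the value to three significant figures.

At 7.90 m, distance alone gives 640 × (1.96/7.90)² = 640 × 0.06155 = 39.39 mSv/h.
Further attenuation needed: 39.39/0.985 = 39.99.
n = log₂(39.99) = 5.322 half-value layers.
Thickness = 5.322 × 4.40 cm = 23.42 cm.

23.4 cm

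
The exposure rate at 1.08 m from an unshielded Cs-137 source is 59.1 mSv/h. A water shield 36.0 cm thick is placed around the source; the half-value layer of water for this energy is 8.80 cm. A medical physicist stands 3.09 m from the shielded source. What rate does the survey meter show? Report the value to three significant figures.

0.424 mSv/h

Distance alone: (1.08/3.09)² = 0.1222, so 59.1 × 0.1222 = 7.222 mSv/h.
Shield: 36.0/8.80 = 4.091 half-value layers → attenuation 2^(−4.091) = 0.05868.
Combined: 7.222 × 0.05868 = 0.4238 mSv/h.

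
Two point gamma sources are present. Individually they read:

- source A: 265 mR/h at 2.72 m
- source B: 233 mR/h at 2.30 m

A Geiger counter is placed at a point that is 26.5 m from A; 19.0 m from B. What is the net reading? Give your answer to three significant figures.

By superposition, sum each source's inverse-square contribution:
A: 265 × (2.72/26.5)² = 2.792 mR/h
B: 233 × (2.30/19.0)² = 3.414 mR/h
Total = 2.792 + 3.414 = 6.206 mR/h.

6.21 mR/h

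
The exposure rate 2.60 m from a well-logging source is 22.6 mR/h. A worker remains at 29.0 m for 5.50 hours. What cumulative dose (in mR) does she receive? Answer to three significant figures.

0.999 mR

Intensity scales as (d₁/d₂)², so rate at 29.0 m:
22.6 × (2.60/29.0)² = 22.6 × 0.008038 = 0.1817 mR/h.
Dose = rate × time = 0.1817 mR/h × 5.500 h = 0.9993 mR.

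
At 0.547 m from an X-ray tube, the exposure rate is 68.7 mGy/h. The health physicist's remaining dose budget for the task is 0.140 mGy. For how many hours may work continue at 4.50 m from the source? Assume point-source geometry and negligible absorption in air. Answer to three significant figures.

Applying the 1/r² law, rate at 4.50 m:
68.7 × (0.547/4.50)² = 68.7 × 0.01478 = 1.015 mGy/h.
Stay time = 0.140 mGy ÷ 1.015 mGy/h = 0.1379 h.

0.138 h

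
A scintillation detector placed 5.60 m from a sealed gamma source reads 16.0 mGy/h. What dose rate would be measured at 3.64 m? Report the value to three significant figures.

37.9 mGy/h

Intensity scales as (d₁/d₂)², so scaling from 5.60 m to 3.64 m:
16.0 × (5.60/3.64)² = 16.0 × 2.367 = 37.87 mGy/h.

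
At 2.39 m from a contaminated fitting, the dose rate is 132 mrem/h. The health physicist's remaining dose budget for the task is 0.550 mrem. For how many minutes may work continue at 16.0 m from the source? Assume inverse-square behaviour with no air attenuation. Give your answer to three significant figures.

11.2 min

Using I₁d₁² = I₂d₂², rate at 16.0 m:
(2.39/16.0)² = 0.02231, so 132 × 0.02231 = 2.945 mrem/h.
Stay time = 0.550 mrem ÷ 2.945 mrem/h = 0.1868 h = 11.21 min.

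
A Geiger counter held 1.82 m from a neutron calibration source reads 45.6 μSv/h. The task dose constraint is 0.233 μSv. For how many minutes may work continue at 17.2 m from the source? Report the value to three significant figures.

27.4 min

Since intensity falls as 1/r², rate at 17.2 m:
45.6 × (1.82/17.2)² = 45.6 × 0.01120 = 0.5107 μSv/h.
Stay time = 0.233 μSv ÷ 0.5107 μSv/h = 0.4562 h = 27.37 min.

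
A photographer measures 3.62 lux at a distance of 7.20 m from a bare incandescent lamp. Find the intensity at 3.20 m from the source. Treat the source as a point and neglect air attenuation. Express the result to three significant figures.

18.3 lux

Applying the 1/r² law, the rate at 3.20 m is
3.62 × (7.20/3.20)² = 3.62 × 5.062 = 18.32 lux.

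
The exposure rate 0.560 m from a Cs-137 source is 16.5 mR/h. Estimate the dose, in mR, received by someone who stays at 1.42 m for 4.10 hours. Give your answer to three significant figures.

10.5 mR

Intensity scales as (d₁/d₂)², so rate at 1.42 m:
(0.560/1.42)² = 0.1555, so 16.5 × 0.1555 = 2.566 mR/h.
Dose = rate × time = 2.566 mR/h × 4.100 h = 10.52 mR.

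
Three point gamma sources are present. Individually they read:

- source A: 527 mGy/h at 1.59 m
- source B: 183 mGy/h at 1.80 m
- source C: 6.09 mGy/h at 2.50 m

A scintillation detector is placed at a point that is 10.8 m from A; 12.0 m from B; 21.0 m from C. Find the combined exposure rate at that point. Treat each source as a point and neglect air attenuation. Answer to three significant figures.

15.6 mGy/h

By superposition, sum each source's inverse-square contribution:
A: 527 × (1.59/10.8)² = 11.42 mGy/h
B: 183 × (1.80/12.0)² = 4.117 mGy/h
C: 6.09 × (2.50/21.0)² = 0.08631 mGy/h
Total = 11.42 + 4.117 + 0.08631 = 15.62 mGy/h.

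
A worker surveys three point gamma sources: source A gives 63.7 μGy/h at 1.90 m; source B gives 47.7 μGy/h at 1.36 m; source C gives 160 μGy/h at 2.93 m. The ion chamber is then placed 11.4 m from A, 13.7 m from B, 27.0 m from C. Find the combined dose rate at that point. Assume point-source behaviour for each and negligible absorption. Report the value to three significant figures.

Each source contributes Iᵢ·(dᵢ/rᵢ)²; contributions add.
A: 63.7 × (1.90/11.4)² = 1.769 μGy/h
B: 47.7 × (1.36/13.7)² = 0.4701 μGy/h
C: 160 × (2.93/27.0)² = 1.884 μGy/h
Total = 1.769 + 0.4701 + 1.884 = 4.123 μGy/h.

4.12 μGy/h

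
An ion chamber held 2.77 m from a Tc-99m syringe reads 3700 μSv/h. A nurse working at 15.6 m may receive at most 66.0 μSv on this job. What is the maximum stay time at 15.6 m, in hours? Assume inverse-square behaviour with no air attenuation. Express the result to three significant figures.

0.566 h

By the inverse-square law, rate at 15.6 m:
3700 × (2.77/15.6)² = 3700 × 0.03153 = 116.7 μSv/h.
Stay time = 66.0 μSv ÷ 116.7 μSv/h = 0.5656 h.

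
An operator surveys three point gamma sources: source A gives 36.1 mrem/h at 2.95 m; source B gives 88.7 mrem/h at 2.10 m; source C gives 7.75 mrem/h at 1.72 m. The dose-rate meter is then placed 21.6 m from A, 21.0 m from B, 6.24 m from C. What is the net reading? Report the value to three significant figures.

By superposition, sum each source's inverse-square contribution:
A: 36.1 × (2.95/21.6)² = 0.6734 mrem/h
B: 88.7 × (2.10/21.0)² = 0.8870 mrem/h
C: 7.75 × (1.72/6.24)² = 0.5888 mrem/h
Total = 0.6734 + 0.8870 + 0.5888 = 2.149 mrem/h.

2.15 mrem/h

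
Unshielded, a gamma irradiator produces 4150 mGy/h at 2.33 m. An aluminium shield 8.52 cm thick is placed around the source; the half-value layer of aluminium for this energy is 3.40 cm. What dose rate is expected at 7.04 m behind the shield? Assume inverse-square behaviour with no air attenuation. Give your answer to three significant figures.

Distance alone: 4150 × (2.33/7.04)² = 4150 × 0.1095 = 454.4 mGy/h.
Shield: 8.52/3.40 = 2.506 half-value layers → attenuation 2^(−2.506) = 0.1760.
Combined: 454.4 × 0.1760 = 79.97 mGy/h.

80.0 mGy/h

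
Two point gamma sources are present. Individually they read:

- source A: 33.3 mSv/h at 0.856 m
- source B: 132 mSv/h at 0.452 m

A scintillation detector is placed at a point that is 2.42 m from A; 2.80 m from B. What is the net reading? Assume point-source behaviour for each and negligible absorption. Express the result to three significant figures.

By superposition, sum each source's inverse-square contribution:
A: 33.3 × (0.856/2.42)² = 4.166 mSv/h
B: 132 × (0.452/2.80)² = 3.440 mSv/h
Total = 4.166 + 3.440 = 7.606 mSv/h.

7.61 mSv/h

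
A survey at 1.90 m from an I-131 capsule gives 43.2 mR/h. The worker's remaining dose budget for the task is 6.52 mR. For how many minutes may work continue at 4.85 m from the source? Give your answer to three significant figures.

Using I₁d₁² = I₂d₂², rate at 4.85 m:
43.2 × (1.90/4.85)² = 43.2 × 0.1535 = 6.631 mR/h.
Stay time = 6.52 mR ÷ 6.631 mR/h = 0.9833 h = 59.00 min.

59.0 min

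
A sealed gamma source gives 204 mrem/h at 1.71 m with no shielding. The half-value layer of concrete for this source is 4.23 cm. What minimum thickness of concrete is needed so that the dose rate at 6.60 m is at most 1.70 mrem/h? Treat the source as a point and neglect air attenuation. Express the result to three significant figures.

At 6.60 m, distance alone gives (1.71/6.60)² = 0.06713, so 204 × 0.06713 = 13.69 mrem/h.
Further attenuation needed: 13.69/1.70 = 8.053.
n = log₂(8.053) = 3.010 half-value layers.
Thickness = 3.010 × 4.23 cm = 12.73 cm.

12.7 cm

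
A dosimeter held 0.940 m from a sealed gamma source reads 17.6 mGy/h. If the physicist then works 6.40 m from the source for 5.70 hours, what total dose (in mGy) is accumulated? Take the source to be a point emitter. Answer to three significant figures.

2.16 mGy

Applying the 1/r² law, rate at 6.40 m:
(0.940/6.40)² = 0.02157, so 17.6 × 0.02157 = 0.3796 mGy/h.
Dose = rate × time = 0.3796 mGy/h × 5.700 h = 2.164 mGy.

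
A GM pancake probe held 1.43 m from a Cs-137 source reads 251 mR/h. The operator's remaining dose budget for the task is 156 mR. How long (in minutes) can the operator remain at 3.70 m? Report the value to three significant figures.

250 min

Intensity scales as (d₁/d₂)², so rate at 3.70 m:
251 × (1.43/3.70)² = 251 × 0.1494 = 37.50 mR/h.
Stay time = 156 mR ÷ 37.50 mR/h = 4.160 h = 249.6 min.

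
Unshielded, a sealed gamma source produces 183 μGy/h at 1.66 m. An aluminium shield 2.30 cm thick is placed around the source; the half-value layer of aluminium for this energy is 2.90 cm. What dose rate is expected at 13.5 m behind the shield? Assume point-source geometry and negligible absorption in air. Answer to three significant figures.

1.60 μGy/h

Distance alone: 183 × (1.66/13.5)² = 183 × 0.01512 = 2.767 μGy/h.
Shield: 2.30/2.90 = 0.7931 half-value layers → attenuation 2^(−0.7931) = 0.5771.
Combined: 2.767 × 0.5771 = 1.597 μGy/h.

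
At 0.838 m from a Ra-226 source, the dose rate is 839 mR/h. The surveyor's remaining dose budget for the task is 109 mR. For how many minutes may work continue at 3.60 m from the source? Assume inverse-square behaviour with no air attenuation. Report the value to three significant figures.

By the inverse-square law, rate at 3.60 m:
(0.838/3.60)² = 0.05419, so 839 × 0.05419 = 45.47 mR/h.
Stay time = 109 mR ÷ 45.47 mR/h = 2.397 h = 143.8 min.

144 min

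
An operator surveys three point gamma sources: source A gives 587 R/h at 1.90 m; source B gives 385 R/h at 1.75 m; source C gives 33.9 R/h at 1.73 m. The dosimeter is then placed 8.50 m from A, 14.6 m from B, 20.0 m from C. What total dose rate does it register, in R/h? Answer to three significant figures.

By superposition, sum each source's inverse-square contribution:
A: 587 × (1.90/8.50)² = 29.33 R/h
B: 385 × (1.75/14.6)² = 5.531 R/h
C: 33.9 × (1.73/20.0)² = 0.2536 R/h
Total = 29.33 + 5.531 + 0.2536 = 35.11 R/h.

35.1 R/h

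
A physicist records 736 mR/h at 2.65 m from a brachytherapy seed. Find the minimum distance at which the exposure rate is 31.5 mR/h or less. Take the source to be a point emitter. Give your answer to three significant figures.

12.8 m

Applying the 1/r² law, d₂ = d₁·√(I₁/I₂).
I₁/I₂ = 736/31.5 = 23.37, so d₂ = 2.65 × √23.37 = 12.81 m.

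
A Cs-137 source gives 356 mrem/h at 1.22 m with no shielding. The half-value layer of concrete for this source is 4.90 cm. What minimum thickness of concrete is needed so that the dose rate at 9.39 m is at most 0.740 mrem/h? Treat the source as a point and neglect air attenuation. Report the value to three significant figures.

At 9.39 m, distance alone gives 356 × (1.22/9.39)² = 356 × 0.01688 = 6.009 mrem/h.
Further attenuation needed: 6.009/0.740 = 8.120.
n = log₂(8.120) = 3.021 half-value layers.
Thickness = 3.021 × 4.90 cm = 14.80 cm.

14.8 cm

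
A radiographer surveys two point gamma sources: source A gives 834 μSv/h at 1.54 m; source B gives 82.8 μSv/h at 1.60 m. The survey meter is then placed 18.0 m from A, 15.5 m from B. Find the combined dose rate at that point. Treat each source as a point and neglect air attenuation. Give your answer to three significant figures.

6.99 μSv/h

Each source contributes Iᵢ·(dᵢ/rᵢ)²; contributions add.
A: 834 × (1.54/18.0)² = 6.105 μSv/h
B: 82.8 × (1.60/15.5)² = 0.8823 μSv/h
Total = 6.105 + 0.8823 = 6.987 μSv/h.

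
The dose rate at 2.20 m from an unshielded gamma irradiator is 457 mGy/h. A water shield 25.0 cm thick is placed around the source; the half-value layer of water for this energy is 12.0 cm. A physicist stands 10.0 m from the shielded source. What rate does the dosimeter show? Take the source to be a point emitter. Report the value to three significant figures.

5.22 mGy/h

Distance alone: (2.20/10.0)² = 0.04840, so 457 × 0.04840 = 22.12 mGy/h.
Shield: 25.0/12.0 = 2.083 half-value layers → attenuation 2^(−2.083) = 0.2360.
Combined: 22.12 × 0.2360 = 5.220 mGy/h.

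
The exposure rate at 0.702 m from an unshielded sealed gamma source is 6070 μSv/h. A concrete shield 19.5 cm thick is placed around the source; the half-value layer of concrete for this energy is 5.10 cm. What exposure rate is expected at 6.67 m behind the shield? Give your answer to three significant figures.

Distance alone: (0.702/6.67)² = 0.01108, so 6070 × 0.01108 = 67.26 μSv/h.
Shield: 19.5/5.10 = 3.824 half-value layers → attenuation 2^(−3.824) = 0.07061.
Combined: 67.26 × 0.07061 = 4.749 μSv/h.

4.75 μSv/h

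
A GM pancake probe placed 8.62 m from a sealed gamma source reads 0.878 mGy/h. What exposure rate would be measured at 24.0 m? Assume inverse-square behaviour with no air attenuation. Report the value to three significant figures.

By the inverse-square law, scaling from 8.62 m to 24.0 m:
0.878 × (8.62/24.0)² = 0.878 × 0.1290 = 0.1133 mGy/h.

0.113 mGy/h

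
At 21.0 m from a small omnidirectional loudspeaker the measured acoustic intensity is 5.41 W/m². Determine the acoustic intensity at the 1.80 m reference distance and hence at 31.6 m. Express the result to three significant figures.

736 W/m²; 2.39 W/m²

Using I₁d₁² = I₂d₂²,
At 1.80 m: 5.41 × (21.0/1.80)² = 5.41 × 136.1 = 736.3 W/m²
At 31.6 m: (1.80/31.6)² = 0.003245, so 736.3 × 0.003245 = 2.389 W/m².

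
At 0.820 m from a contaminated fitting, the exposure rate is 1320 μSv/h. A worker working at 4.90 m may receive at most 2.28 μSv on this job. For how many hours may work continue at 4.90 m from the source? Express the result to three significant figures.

Using I₁d₁² = I₂d₂², rate at 4.90 m:
(0.820/4.90)² = 0.02800, so 1320 × 0.02800 = 36.96 μSv/h.
Stay time = 2.28 μSv ÷ 36.96 μSv/h = 0.06169 h.

0.0617 h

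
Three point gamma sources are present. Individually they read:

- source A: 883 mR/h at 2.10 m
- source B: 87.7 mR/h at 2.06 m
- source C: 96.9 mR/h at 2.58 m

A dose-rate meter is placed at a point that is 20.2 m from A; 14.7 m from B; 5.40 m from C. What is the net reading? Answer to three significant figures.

By superposition, sum each source's inverse-square contribution:
A: 883 × (2.10/20.2)² = 9.543 mR/h
B: 87.7 × (2.06/14.7)² = 1.722 mR/h
C: 96.9 × (2.58/5.40)² = 22.12 mR/h
Total = 9.543 + 1.722 + 22.12 = 33.38 mR/h.

33.4 mR/h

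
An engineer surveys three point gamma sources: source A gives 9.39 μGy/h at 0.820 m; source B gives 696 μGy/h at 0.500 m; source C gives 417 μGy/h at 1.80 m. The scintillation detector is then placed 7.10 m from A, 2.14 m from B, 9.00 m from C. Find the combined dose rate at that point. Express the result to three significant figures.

Each source contributes Iᵢ·(dᵢ/rᵢ)²; contributions add.
A: 9.39 × (0.820/7.10)² = 0.1252 μGy/h
B: 696 × (0.500/2.14)² = 37.99 μGy/h
C: 417 × (1.80/9.00)² = 16.68 μGy/h
Total = 0.1252 + 37.99 + 16.68 = 54.80 μGy/h.

54.8 μGy/h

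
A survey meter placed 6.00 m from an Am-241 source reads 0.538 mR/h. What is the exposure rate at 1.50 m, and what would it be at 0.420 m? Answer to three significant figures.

Since intensity falls as 1/r²,
At 1.50 m: 0.538 × (6.00/1.50)² = 0.538 × 16.00 = 8.608 mR/h
At 0.420 m: (1.50/0.420)² = 12.76, so 8.608 × 12.76 = 109.8 mR/h.

8.61 mR/h; 110 mR/h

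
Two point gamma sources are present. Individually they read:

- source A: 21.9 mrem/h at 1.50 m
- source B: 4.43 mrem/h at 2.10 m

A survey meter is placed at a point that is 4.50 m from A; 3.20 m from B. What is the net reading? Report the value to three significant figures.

By superposition, sum each source's inverse-square contribution:
A: 21.9 × (1.50/4.50)² = 2.433 mrem/h
B: 4.43 × (2.10/3.20)² = 1.908 mrem/h
Total = 2.433 + 1.908 = 4.341 mrem/h.

4.34 mrem/h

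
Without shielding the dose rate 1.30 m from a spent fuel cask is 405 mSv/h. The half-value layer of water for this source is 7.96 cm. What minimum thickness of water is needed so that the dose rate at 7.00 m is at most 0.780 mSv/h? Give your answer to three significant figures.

33.1 cm

At 7.00 m, distance alone gives 405 × (1.30/7.00)² = 405 × 0.03449 = 13.97 mSv/h.
Further attenuation needed: 13.97/0.780 = 17.91.
n = log₂(17.91) = 4.163 half-value layers.
Thickness = 4.163 × 7.96 cm = 33.14 cm.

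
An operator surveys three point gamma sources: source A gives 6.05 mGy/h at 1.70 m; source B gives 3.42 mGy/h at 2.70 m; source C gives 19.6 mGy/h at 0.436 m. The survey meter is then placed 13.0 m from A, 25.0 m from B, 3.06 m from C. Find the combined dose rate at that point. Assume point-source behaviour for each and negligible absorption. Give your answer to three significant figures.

0.541 mGy/h

Each source contributes Iᵢ·(dᵢ/rᵢ)²; contributions add.
A: 6.05 × (1.70/13.0)² = 0.1035 mGy/h
B: 3.42 × (2.70/25.0)² = 0.03989 mGy/h
C: 19.6 × (0.436/3.06)² = 0.3979 mGy/h
Total = 0.1035 + 0.03989 + 0.3979 = 0.5413 mGy/h.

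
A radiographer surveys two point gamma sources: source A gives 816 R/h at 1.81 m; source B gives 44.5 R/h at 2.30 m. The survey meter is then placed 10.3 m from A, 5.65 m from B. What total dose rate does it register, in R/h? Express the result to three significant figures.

32.6 R/h

By superposition, sum each source's inverse-square contribution:
A: 816 × (1.81/10.3)² = 25.20 R/h
B: 44.5 × (2.30/5.65)² = 7.374 R/h
Total = 25.20 + 7.374 = 32.57 R/h.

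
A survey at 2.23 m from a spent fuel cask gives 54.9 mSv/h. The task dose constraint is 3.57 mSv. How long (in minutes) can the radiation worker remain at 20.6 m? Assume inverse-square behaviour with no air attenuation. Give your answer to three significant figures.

Intensity scales as (d₁/d₂)², so rate at 20.6 m:
(2.23/20.6)² = 0.01172, so 54.9 × 0.01172 = 0.6434 mSv/h.
Stay time = 3.57 mSv ÷ 0.6434 mSv/h = 5.549 h = 332.9 min.

333 min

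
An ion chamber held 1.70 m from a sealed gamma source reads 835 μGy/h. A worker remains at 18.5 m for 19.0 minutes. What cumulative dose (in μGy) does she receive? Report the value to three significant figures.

Applying the 1/r² law, rate at 18.5 m:
(1.70/18.5)² = 0.008444, so 835 × 0.008444 = 7.051 μGy/h.
Dose = rate × time = 7.051 μGy/h × 0.3167 h = 2.233 μGy.

2.23 μGy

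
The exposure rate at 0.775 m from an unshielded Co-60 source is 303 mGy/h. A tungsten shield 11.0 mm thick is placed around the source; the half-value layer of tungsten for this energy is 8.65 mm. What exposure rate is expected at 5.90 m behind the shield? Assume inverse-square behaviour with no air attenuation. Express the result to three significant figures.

Distance alone: (0.775/5.90)² = 0.01725, so 303 × 0.01725 = 5.227 mGy/h.
Shield: 11.0/8.65 = 1.272 half-value layers → attenuation 2^(−1.272) = 0.4141.
Combined: 5.227 × 0.4141 = 2.165 mGy/h.

2.17 mGy/h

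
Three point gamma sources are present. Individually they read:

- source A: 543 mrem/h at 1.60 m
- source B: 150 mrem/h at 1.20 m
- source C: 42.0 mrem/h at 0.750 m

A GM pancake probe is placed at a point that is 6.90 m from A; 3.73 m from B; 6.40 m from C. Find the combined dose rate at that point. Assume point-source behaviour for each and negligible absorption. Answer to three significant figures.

By superposition, sum each source's inverse-square contribution:
A: 543 × (1.60/6.90)² = 29.20 mrem/h
B: 150 × (1.20/3.73)² = 15.53 mrem/h
C: 42.0 × (0.750/6.40)² = 0.5768 mrem/h
Total = 29.20 + 15.53 + 0.5768 = 45.31 mrem/h.

45.3 mrem/h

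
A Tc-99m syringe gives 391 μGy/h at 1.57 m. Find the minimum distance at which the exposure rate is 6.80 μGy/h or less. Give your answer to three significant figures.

By the inverse-square law, d₂ = d₁·√(I₁/I₂).
I₁/I₂ = 391/6.80 = 57.50, so d₂ = 1.57 × √57.50 = 11.91 m.

11.9 m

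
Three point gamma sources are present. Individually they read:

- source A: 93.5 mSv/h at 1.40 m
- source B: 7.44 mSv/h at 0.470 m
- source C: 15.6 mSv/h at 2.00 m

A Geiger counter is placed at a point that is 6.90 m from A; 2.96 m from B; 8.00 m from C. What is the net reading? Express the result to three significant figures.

By superposition, sum each source's inverse-square contribution:
A: 93.5 × (1.40/6.90)² = 3.849 mSv/h
B: 7.44 × (0.470/2.96)² = 0.1876 mSv/h
C: 15.6 × (2.00/8.00)² = 0.9750 mSv/h
Total = 3.849 + 0.1876 + 0.9750 = 5.012 mSv/h.

5.01 mSv/h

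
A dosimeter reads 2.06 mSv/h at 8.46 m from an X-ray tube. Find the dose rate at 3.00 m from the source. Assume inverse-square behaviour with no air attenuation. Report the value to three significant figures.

16.4 mSv/h

Using I₁d₁² = I₂d₂², the rate at 3.00 m is
2.06 × (8.46/3.00)² = 2.06 × 7.952 = 16.38 mSv/h.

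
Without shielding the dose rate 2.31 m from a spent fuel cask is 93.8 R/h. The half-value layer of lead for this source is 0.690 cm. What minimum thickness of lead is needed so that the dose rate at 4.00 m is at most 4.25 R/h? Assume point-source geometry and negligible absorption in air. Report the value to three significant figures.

At 4.00 m, distance alone gives (2.31/4.00)² = 0.3335, so 93.8 × 0.3335 = 31.28 R/h.
Further attenuation needed: 31.28/4.25 = 7.360.
n = log₂(7.360) = 2.880 half-value layers.
Thickness = 2.880 × 0.690 cm = 1.987 cm.

1.99 cm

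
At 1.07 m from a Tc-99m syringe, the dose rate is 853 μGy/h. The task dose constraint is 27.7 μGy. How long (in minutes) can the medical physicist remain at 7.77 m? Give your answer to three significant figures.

By the inverse-square law, rate at 7.77 m:
853 × (1.07/7.77)² = 853 × 0.01896 = 16.17 μGy/h.
Stay time = 27.7 μGy ÷ 16.17 μGy/h = 1.713 h = 102.8 min.

103 min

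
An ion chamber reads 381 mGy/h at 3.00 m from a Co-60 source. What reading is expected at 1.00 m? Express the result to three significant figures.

3430 mGy/h

By the inverse-square law, the rate at 1.00 m is
381 × (3.00/1.00)² = 381 × 9.000 = 3429 mGy/h.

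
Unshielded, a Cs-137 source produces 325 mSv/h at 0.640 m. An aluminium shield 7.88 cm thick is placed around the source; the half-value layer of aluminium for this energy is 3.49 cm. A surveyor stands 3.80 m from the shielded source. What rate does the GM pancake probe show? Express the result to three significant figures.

1.93 mSv/h

Distance alone: 325 × (0.640/3.80)² = 325 × 0.02837 = 9.220 mSv/h.
Shield: 7.88/3.49 = 2.258 half-value layers → attenuation 2^(−2.258) = 0.2091.
Combined: 9.220 × 0.2091 = 1.928 mSv/h.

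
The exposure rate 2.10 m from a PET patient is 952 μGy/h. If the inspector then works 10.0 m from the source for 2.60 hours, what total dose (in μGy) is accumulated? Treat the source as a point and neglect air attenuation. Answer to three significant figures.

109 μGy

Since intensity falls as 1/r², rate at 10.0 m:
952 × (2.10/10.0)² = 952 × 0.04410 = 41.98 μGy/h.
Dose = rate × time = 41.98 μGy/h × 2.600 h = 109.1 μGy.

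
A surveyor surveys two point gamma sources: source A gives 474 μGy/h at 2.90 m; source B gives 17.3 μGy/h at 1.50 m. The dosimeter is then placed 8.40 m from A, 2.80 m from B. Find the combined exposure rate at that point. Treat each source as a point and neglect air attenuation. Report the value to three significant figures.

Each source contributes Iᵢ·(dᵢ/rᵢ)²; contributions add.
A: 474 × (2.90/8.40)² = 56.50 μGy/h
B: 17.3 × (1.50/2.80)² = 4.965 μGy/h
Total = 56.50 + 4.965 = 61.47 μGy/h.

61.5 μGy/h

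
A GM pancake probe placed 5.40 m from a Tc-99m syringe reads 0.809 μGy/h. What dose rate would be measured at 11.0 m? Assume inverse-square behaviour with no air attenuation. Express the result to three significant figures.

0.195 μGy/h

Applying the 1/r² law, scaling from 5.40 m to 11.0 m:
(5.40/11.0)² = 0.2410, so 0.809 × 0.2410 = 0.1950 μGy/h.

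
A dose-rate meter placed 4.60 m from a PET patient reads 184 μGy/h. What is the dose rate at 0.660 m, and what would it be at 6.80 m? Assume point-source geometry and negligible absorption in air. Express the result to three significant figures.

Applying the 1/r² law,
At 0.660 m: 184 × (4.60/0.660)² = 184 × 48.58 = 8939 μGy/h
At 6.80 m: (0.660/6.80)² = 0.009420, so 8939 × 0.009420 = 84.21 μGy/h.

8940 μGy/h; 84.2 μGy/h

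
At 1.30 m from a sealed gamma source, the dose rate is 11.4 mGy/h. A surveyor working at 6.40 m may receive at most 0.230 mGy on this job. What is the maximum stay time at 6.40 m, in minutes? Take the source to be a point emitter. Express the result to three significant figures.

Using I₁d₁² = I₂d₂², rate at 6.40 m:
11.4 × (1.30/6.40)² = 11.4 × 0.04126 = 0.4704 mGy/h.
Stay time = 0.230 mGy ÷ 0.4704 mGy/h = 0.4889 h = 29.33 min.

29.3 min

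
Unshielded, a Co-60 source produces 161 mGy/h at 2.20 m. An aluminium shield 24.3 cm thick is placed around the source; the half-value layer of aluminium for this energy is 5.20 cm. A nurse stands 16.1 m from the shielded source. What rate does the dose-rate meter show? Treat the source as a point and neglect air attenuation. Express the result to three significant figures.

0.118 mGy/h

Distance alone: 161 × (2.20/16.1)² = 161 × 0.01867 = 3.006 mGy/h.
Shield: 24.3/5.20 = 4.673 half-value layers → attenuation 2^(−4.673) = 0.03920.
Combined: 3.006 × 0.03920 = 0.1178 mGy/h.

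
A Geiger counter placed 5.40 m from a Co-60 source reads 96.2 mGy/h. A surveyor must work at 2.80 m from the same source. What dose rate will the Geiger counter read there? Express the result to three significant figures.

By the inverse-square law, scaling from 5.40 m to 2.80 m:
(5.40/2.80)² = 3.719, so 96.2 × 3.719 = 357.8 mGy/h.

358 mGy/h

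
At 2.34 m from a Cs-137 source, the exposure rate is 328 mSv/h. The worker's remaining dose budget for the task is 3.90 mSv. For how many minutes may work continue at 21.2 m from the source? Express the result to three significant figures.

By the inverse-square law, rate at 21.2 m:
(2.34/21.2)² = 0.01218, so 328 × 0.01218 = 3.995 mSv/h.
Stay time = 3.90 mSv ÷ 3.995 mSv/h = 0.9762 h = 58.57 min.

58.6 min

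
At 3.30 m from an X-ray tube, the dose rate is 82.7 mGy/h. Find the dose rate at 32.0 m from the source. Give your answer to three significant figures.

Since intensity falls as 1/r², the rate at 32.0 m is
82.7 × (3.30/32.0)² = 82.7 × 0.01063 = 0.8791 mGy/h.

0.879 mGy/h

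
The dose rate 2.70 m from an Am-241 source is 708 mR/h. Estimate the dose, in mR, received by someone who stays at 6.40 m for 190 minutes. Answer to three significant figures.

Applying the 1/r² law, rate at 6.40 m:
708 × (2.70/6.40)² = 708 × 0.1780 = 126.0 mR/h.
Dose = rate × time = 126.0 mR/h × 3.167 h = 399.0 mR.

399 mR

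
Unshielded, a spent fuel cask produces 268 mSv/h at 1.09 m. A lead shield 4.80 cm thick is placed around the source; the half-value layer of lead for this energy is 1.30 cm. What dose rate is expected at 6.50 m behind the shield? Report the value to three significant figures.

Distance alone: 268 × (1.09/6.50)² = 268 × 0.02812 = 7.536 mSv/h.
Shield: 4.80/1.30 = 3.692 half-value layers → attenuation 2^(−3.692) = 0.07737.
Combined: 7.536 × 0.07737 = 0.5831 mSv/h.

0.583 mSv/h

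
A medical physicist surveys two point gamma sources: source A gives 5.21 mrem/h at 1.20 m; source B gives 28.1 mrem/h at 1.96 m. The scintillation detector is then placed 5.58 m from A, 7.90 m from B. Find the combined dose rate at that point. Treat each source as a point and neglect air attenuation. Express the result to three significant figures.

By superposition, sum each source's inverse-square contribution:
A: 5.21 × (1.20/5.58)² = 0.2410 mrem/h
B: 28.1 × (1.96/7.90)² = 1.730 mrem/h
Total = 0.2410 + 1.730 = 1.971 mrem/h.

1.97 mrem/h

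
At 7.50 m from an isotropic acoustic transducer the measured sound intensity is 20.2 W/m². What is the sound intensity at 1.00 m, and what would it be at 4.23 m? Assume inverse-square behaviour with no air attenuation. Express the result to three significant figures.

Applying the 1/r² law,
At 1.00 m: (7.50/1.00)² = 56.25, so 20.2 × 56.25 = 1136 W/m²
At 4.23 m: 1136 × (1.00/4.23)² = 1136 × 0.05589 = 63.49 W/m².

1140 W/m²; 63.5 W/m²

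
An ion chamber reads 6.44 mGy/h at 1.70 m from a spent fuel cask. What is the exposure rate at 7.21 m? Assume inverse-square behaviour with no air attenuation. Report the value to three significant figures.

Since intensity falls as 1/r², the rate at 7.21 m is
6.44 × (1.70/7.21)² = 6.44 × 0.05559 = 0.3580 mGy/h.

0.358 mGy/h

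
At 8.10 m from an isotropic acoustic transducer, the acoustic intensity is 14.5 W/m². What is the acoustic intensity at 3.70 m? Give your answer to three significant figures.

Since intensity falls as 1/r², the rate at 3.70 m is
14.5 × (8.10/3.70)² = 14.5 × 4.793 = 69.50 W/m².

69.5 W/m²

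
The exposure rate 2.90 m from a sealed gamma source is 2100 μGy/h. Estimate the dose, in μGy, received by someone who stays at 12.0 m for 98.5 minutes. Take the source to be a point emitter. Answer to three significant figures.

201 μGy

Using I₁d₁² = I₂d₂², rate at 12.0 m:
2100 × (2.90/12.0)² = 2100 × 0.05840 = 122.6 μGy/h.
Dose = rate × time = 122.6 μGy/h × 1.642 h = 201.3 μGy.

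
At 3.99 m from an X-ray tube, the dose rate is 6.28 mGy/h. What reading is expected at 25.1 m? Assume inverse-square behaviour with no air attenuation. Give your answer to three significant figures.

By the inverse-square law, the rate at 25.1 m is
6.28 × (3.99/25.1)² = 6.28 × 0.02527 = 0.1587 mGy/h.

0.159 mGy/h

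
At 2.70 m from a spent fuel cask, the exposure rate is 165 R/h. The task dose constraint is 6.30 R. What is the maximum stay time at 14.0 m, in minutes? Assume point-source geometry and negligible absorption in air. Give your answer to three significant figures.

Applying the 1/r² law, rate at 14.0 m:
165 × (2.70/14.0)² = 165 × 0.03719 = 6.136 R/h.
Stay time = 6.30 R ÷ 6.136 R/h = 1.027 h = 61.62 min.

61.6 min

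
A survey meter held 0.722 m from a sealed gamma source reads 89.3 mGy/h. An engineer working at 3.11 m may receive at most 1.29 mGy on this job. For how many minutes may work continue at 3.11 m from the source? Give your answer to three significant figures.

16.1 min

Since intensity falls as 1/r², rate at 3.11 m:
89.3 × (0.722/3.11)² = 89.3 × 0.05390 = 4.813 mGy/h.
Stay time = 1.29 mGy ÷ 4.813 mGy/h = 0.2680 h = 16.08 min.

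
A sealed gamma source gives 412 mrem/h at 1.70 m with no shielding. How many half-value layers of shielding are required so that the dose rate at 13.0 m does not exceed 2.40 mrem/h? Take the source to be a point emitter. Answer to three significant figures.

1.55 half-value layers

At 13.0 m, distance alone gives (1.70/13.0)² = 0.01710, so 412 × 0.01710 = 7.045 mrem/h.
Further attenuation needed: 7.045/2.40 = 2.935.
n = log₂(2.935) = 1.553 half-value layers.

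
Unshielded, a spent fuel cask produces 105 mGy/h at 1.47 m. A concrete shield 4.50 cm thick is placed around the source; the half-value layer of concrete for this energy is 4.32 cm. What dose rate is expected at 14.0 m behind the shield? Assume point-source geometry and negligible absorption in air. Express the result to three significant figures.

0.562 mGy/h

Distance alone: (1.47/14.0)² = 0.01102, so 105 × 0.01102 = 1.157 mGy/h.
Shield: 4.50/4.32 = 1.042 half-value layers → attenuation 2^(−1.042) = 0.4857.
Combined: 1.157 × 0.4857 = 0.5620 mGy/h.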